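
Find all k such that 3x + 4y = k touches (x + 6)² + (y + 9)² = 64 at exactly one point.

The line touches the circle iff its distance from (−6, −9) is 8:
|3·(−6) + 4·(−9) − k| / √25 = 8
|k − (−54)| = 8·5, so k = −14 or k = −94.

k = −94 or k = −14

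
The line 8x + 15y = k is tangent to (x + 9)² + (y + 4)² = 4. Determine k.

k = −166 or k = −98

For a tangent, require d(centre, line) = r = 2.
|8·(−9) + 15·(−4) − k| / √289 = 2
|k − (−132)| = 2·17, so k = −98 or k = −166.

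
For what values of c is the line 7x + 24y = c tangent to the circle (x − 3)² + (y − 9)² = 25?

c = 112 or c = 362

For a tangent, require d(centre, line) = r = 5.
|7·3 + 24·9 − c| / √625 = 5
|c − (237)| = 5·25, so c = 362 or c = 112.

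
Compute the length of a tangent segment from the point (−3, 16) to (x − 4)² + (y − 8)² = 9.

The centre is (4, 8) and r = 3. The square of the distance from P to the centre is 49 + 64 = 113.
Power of the point: PT² = |PO|² − r² = 104, so PT = 2√26.

2√26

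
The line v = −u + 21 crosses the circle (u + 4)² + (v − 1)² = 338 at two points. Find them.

From the line, v = −u + 21. Substituting:
2u² − 32u + 78 = 0  ⟹  u² − 16u + 39 = 0
u = 13 or u = 3, giving (13, 8) and (3, 18).

(3, 18) and (13, 8)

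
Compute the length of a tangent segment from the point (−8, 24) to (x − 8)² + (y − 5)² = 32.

Centre (8, 5), r² = 32. |PO|² = (−16)² + (19)² = 617.
By the tangent–radius right angle, tangent length = √(|PO|² − r²) = √585 = 3√65.

3√65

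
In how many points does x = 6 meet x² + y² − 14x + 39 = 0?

d² = (1·7 + 0·0 − (6))² = 1; r² = 10.
Since d² < r², the line cuts the circle twice.

2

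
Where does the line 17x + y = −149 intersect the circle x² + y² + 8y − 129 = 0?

From the line, y = −17x − 149. Substituting:
290x² + 4930x + 20880 = 0  ⟹  x² + 17x + 72 = 0
x = −8 or x = −9, giving (−8, −13) and (−9, 4).

(−9, 4) and (−8, −13)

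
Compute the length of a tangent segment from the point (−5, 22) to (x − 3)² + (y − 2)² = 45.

√419

With centre O = (3, 2), |OP|² = 464 and r² = 45.
Power of the point: PT² = |PO|² − r² = 419, so PT = √419.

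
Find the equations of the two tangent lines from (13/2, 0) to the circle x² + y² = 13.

Write the tangent as mx − y + (0 − m·(13/2)) = 0 and set its distance from the centre to √13:
(−13/2m − (0))² = 13(m² + 1)
9m² − 4 = 0, so m = −2/3 or m = 2/3.
With m = −2/3: 2x + 3y = 13. With m = 2/3: 2x − 3y = 13.

2x + 3y = 13 and 2x − 3y = 13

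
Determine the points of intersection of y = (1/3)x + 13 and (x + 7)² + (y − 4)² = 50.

Express y = (39 + x)/3 and substitute into the circle:
10x² + 180x + 720 = 0  ⟹  x² + 18x + 72 = 0
x = −6 or x = −12, giving (−6, 11) and (−12, 9).

(−12, 9) and (−6, 11)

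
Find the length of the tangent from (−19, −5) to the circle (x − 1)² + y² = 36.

√389

The centre is (1, 0) and r = 6. The square of the distance from P to the centre is 400 + 25 = 425.
Power of the point: PT² = |PO|² − r² = 389, so PT = √389.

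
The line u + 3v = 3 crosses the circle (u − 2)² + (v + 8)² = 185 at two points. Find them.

Express v = (3 − u)/3 and substitute into the circle:
10u² − 90u − 900 = 0  ⟹  u² − 9u − 90 = 0
u = 15 or u = −6, giving (15, −4) and (−6, 3).

(−6, 3) and (15, −4)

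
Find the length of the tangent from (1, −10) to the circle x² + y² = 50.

√51

Centre (0, 0), r² = 50. |PO|² = (1)² + (−10)² = 101.
The tangent meets the radius at right angles, so tangent² = |PO|² − r² = 101 − 50 = 51.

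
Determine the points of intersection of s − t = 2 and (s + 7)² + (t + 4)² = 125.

From the line, t = s − 2. Substituting:
2s² + 18s − 72 = 0  ⟹  s² + 9s − 36 = 0
s = 3 or s = −12, giving (3, 1) and (−12, −14).

(−12, −14) and (3, 1)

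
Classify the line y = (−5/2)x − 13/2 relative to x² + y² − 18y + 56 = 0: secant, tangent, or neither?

neither

Centre (0, 9), r² = 25. Distance² from centre to line = (31)²/29 = 961/29.
Since d² > r², the line lies outside the circle.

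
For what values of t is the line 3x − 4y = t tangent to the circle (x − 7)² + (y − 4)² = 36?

The line touches the circle iff its distance from (7, 4) is 6:
|3·7 − 4·4 − t| / √25 = 6
|t − (5)| = 6·5, so t = 35 or t = −25.

t = −25 or t = 35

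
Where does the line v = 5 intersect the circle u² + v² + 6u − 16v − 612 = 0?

From the line, v = 5. Substituting:
u² + 6u − 667 = 0
u = 23 or u = −29, giving (23, 5) and (−29, 5).

(−29, 5) and (23, 5)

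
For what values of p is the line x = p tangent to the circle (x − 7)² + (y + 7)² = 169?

p = −6 or p = 20

The line touches the circle iff its distance from (7, −7) is 13:
|1·7 + 0·(−7) − p| / √1 = 13
|p − (7)| = 13, so p = 20 or p = −6.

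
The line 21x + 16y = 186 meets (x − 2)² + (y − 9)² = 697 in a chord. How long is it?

2√697

Express y = (186 − 21x)/16 and substitute into the circle:
697x² − 2788x − 175644 = 0  ⟹  x² − 4x − 252 = 0
x = 18 or x = −14, giving (18, −12) and (−14, 30).
|(18, −12) − (−14, 30)| = √((32)² + (−42)²) = 2√697.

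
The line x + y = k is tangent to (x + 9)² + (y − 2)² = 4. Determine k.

For a tangent, require d(centre, line) = r = 2.
|1·(−9) + 1·2 − k| / √2 = 2
|k − (−7)| = 2√2.

k = −7 ± 2√2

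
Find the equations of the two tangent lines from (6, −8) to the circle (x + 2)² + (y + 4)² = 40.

x − 3y = 30 and 3x + y = 10

Write the tangent as mx − y + (−8 − m·(6)) = 0 and set its distance from the centre to 2√10:
(−8m − (4))² = 40(m² + 1)
3m² + 8m − 3 = 0, so m = 1/3 or m = −3.
With m = 1/3: x − 3y = 30. With m = −3: 3x + y = 10.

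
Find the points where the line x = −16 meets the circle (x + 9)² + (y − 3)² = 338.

The line gives x = −16. Substituting into the circle:
y² − 6y − 280 = 0
y = 20 or y = −14, giving (−16, 20) and (−16, −14).

(−16, −14) and (−16, 20)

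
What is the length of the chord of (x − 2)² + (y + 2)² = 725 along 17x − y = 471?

√290

Substitute y = 17x − 471:
290x² − 15950x + 219240 = 0  ⟹  x² − 55x + 756 = 0
x = 28 or x = 27, giving (28, 5) and (27, −12).
Chord length = distance between (28, 5) and (27, −12) = √290 = √290.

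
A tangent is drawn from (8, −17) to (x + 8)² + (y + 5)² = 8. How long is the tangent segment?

The centre is (−8, −5) and r = 2√2. The square of the distance from P to the centre is 256 + 144 = 400.
The tangent meets the radius at right angles, so tangent² = |PO|² − r² = 400 − 8 = 392.

14√2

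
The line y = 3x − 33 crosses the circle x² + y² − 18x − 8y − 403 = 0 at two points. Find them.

Substitute y = 3x − 33:
10x² − 240x + 950 = 0  ⟹  x² − 24x + 95 = 0
x = 19 or x = 5, giving (19, 24) and (5, −18).

(5, −18) and (19, 24)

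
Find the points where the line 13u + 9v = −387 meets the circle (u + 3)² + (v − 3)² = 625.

(−27, −4) and (−18, −17)

Express v = (−387 − 13u)/9 and substitute into the circle:
250u² + 11250u + 121500 = 0  ⟹  u² + 45u + 486 = 0
u = −18 or u = −27, giving (−18, −17) and (−27, −4).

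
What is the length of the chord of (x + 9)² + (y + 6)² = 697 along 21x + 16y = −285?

From the line, y = (−285 − 21x)/16. Substituting:
697x² + 12546x − 121975 = 0  ⟹  x² + 18x − 175 = 0
x = 7 or x = −25, giving (7, −27) and (−25, 15).
|(7, −27) − (−25, 15)| = √((32)² + (−42)²) = 2√697.

2√697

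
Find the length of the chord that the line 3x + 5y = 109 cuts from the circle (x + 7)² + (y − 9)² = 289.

From the line, y = (109 − 3x)/5. Substituting:
34x² − 34x − 1904 = 0  ⟹  x² − x − 56 = 0
x = 8 or x = −7, giving (8, 17) and (−7, 26).
Chord length = distance between (8, 17) and (−7, 26) = √306 = 3√34.

3√34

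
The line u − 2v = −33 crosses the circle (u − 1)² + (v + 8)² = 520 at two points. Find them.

Express v = (33 + u)/2 and substitute into the circle:
5u² + 90u + 325 = 0  ⟹  u² + 18u + 65 = 0
u = −5 or u = −13, giving (−5, 14) and (−13, 10).

(−13, 10) and (−5, 14)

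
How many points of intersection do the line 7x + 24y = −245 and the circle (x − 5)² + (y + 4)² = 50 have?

Substituting the line into the circle gives 625x² − 3674x + 7801 = 0.
Discriminant = (−3674)² − 4·625·(7801) = −6004224 < 0.
No real roots: the line does not meet the circle.

0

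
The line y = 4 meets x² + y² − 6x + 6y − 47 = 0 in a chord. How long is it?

8

From the line, y = 4. Substituting:
x² − 6x − 7 = 0
x = 7 or x = −1, giving (7, 4) and (−1, 4).
Chord length = distance between (7, 4) and (−1, 4) = √64 = 8.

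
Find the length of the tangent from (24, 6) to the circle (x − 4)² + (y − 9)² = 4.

Centre (4, 9), r² = 4. |PO|² = (20)² + (−3)² = 409.
By the tangent–radius right angle, tangent length = √(|PO|² − r²) = √405 = 9√5.

9√5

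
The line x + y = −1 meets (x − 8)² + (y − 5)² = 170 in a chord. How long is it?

Centre (8, 5), r² = 170. Perpendicular distance d from centre to line = |14| / √2 = 14/√2.
Half the chord is √(r² − d²) = √(72), so the full chord is 12√2.

12√2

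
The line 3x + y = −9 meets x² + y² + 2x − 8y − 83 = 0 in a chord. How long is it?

6√10

Centre (−1, 4), r² = 100. Perpendicular distance d from centre to line = |10| / √10 = 10/√10.
Half the chord is √(r² − d²) = √(90), so the full chord is 6√10.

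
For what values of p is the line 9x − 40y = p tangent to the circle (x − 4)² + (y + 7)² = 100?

p = −94 or p = 726

The line touches the circle iff its distance from (4, −7) is 10:
|9·4 − 40·(−7) − p| / √1681 = 10
|p − (316)| = 10·41, so p = 726 or p = −94.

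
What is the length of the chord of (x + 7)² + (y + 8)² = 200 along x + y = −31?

12√2

Substitute y = −x − 31:
2x² + 60x + 378 = 0  ⟹  x² + 30x + 189 = 0
x = −9 or x = −21, giving (−9, −22) and (−21, −10).
Chord length = distance between (−9, −22) and (−21, −10) = √288 = 12√2.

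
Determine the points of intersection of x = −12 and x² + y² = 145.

The line gives x = −12. Substituting into the circle:
y² − 1 = 0
y = 1 or y = −1, giving (−12, 1) and (−12, −1).

(−12, −1) and (−12, 1)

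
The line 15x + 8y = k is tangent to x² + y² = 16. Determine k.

Tangency holds when the distance from the centre (0, 0) to the line equals the radius 4:
|15·0 + 8·0 − k| / √289 = 4
|k| = 4·17, so k = 68 or k = −68.

k = −68 or k = 68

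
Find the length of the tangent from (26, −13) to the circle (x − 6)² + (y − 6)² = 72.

The centre is (6, 6) and r = 6√2. The square of the distance from P to the centre is 400 + 361 = 761.
The tangent meets the radius at right angles, so tangent² = |PO|² − r² = 761 − 72 = 689.

√689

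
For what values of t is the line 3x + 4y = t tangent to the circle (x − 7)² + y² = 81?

The line touches the circle iff its distance from (7, 0) is 9:
|3·7 + 4·0 − t| / √25 = 9
|t − (21)| = 9·5, so t = 66 or t = −24.

t = −24 or t = 66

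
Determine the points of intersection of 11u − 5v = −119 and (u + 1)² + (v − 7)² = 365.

(−14, −7) and (1, 26)

Express v = (119 + 11u)/5 and substitute into the circle:
146u² + 1898u − 2044 = 0  ⟹  u² + 13u − 14 = 0
u = 1 or u = −14, giving (1, 26) and (−14, −7).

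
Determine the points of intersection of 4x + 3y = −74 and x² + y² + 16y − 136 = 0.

(−14, −6) and (−2, −22)

Express y = (−74 − 4x)/3 and substitute into the circle:
25x² + 400x + 700 = 0  ⟹  x² + 16x + 28 = 0
x = −2 or x = −14, giving (−2, −22) and (−14, −6).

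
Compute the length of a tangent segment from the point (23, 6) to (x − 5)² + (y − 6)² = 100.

With centre O = (5, 6), |OP|² = 324 and r² = 100.
By the tangent–radius right angle, tangent length = √(|PO|² − r²) = √224 = 4√14.

4√14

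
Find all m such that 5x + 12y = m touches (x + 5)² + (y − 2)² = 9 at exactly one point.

For a tangent, require d(centre, line) = r = 3.
|5·(−5) + 12·2 − m| / √169 = 3
|m − (−1)| = 3·13, so m = 38 or m = −40.

m = −40 or m = 38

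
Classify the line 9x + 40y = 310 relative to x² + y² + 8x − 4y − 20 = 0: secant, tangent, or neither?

neither

Centre (−4, 2), r² = 40. Distance² from centre to line = (−266)²/1681 = 70756/1681.
Since d² > r², the line lies outside the circle.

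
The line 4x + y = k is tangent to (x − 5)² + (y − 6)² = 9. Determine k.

For a tangent, require d(centre, line) = r = 3.
|4·5 + 1·6 − k| / √17 = 3
|k − (26)| = 3√17.

k = 26 ± 3√17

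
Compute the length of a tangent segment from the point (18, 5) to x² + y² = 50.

√299

The centre is (0, 0) and r = 5√2. The square of the distance from P to the centre is 324 + 25 = 349.
Power of the point: PT² = |PO|² − r² = 299, so PT = √299.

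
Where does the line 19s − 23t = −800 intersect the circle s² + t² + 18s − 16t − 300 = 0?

(−30, 10) and (−7, 29)

Substitute t = (800 + 19s)/23:
890s² + 32930s + 186900 = 0  ⟹  s² + 37s + 210 = 0
s = −7 or s = −30, giving (−7, 29) and (−30, 10).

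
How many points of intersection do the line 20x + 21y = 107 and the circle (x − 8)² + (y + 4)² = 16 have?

2

Substituting the line into the circle gives 841x² − 14696x + 57649 = 0.
Δ = 215972416 − 193931236 = 22041180.
Two real roots: the line is a secant.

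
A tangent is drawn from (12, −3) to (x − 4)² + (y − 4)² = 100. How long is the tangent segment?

With centre O = (4, 4), |OP|² = 113 and r² = 100.
Power of the point: PT² = |PO|² − r² = 13, so PT = √13.

√13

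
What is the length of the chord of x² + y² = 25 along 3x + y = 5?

3√10

The distance from (0, 0) to the line is 5/√10, and r² = 25.
Chord = 2√(r² − d²) = 2·√(45/2) = 3√10.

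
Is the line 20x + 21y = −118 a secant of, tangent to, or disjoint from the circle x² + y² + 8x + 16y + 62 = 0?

Centre (−4, −8), r² = 18. Distance² from centre to line = (−130)²/841 = 16900/841.
Since d² > r², the line lies outside the circle.

disjoint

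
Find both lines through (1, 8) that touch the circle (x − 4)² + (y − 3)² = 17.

x + 4y = 33 and 4x − y = −4

Let a tangent through (1, 8) have slope m. Its distance from (4, 3) must equal √17:
(3m − (−5))² = 17(m² + 1)
4m² − 15m − 4 = 0, so m = −1/4 or m = 4.
Through (1, 8) these give x + 4y = 33 and 4x − y = −4.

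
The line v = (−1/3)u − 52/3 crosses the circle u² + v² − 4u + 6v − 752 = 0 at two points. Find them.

(−25, −9) and (20, −24)

Substitute v = (−52 − u)/3:
10u² + 50u − 5000 = 0  ⟹  u² + 5u − 500 = 0
u = 20 or u = −25, giving (20, −24) and (−25, −9).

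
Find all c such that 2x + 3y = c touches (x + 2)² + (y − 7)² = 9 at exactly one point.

For a tangent, require d(centre, line) = r = 3.
|2·(−2) + 3·7 − c| / √13 = 3
|c − (17)| = 3√13.

c = 17 ± 3√13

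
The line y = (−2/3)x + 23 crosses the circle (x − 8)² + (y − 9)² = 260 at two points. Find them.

(0, 23) and (24, 7)

From the line, y = (69 − 2x)/3. Substituting:
13x² − 312x = 0  ⟹  x² − 24x = 0
x = 24 or x = 0, giving (24, 7) and (0, 23).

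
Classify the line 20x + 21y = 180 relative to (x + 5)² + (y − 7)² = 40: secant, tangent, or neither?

secant

d² = (20·(−5) + 21·7 − (180))²/841 = 17689/841; r² = 40.
Since d² < r², the line cuts the circle twice.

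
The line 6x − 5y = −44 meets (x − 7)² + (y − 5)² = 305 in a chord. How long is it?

Express y = (44 + 6x)/5 and substitute into the circle:
61x² − 122x − 6039 = 0  ⟹  x² − 2x − 99 = 0
x = 11 or x = −9, giving (11, 22) and (−9, −2).
Chord length = distance between (11, 22) and (−9, −2) = √976 = 4√61.

4√61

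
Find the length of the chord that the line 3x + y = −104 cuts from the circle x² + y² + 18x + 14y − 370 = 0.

2√10

From the line, y = −3x − 104. Substituting:
10x² + 600x + 8990 = 0  ⟹  x² + 60x + 899 = 0
x = −29 or x = −31, giving (−29, −17) and (−31, −11).
Chord length = distance between (−29, −17) and (−31, −11) = √40 = 2√10.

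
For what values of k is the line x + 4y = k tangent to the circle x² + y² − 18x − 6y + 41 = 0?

Tangency holds when the distance from the centre (9, 3) to the line equals the radius 7:
|1·9 + 4·3 − k| / √17 = 7
|k − (21)| = 7√17.

k = 21 ± 7√17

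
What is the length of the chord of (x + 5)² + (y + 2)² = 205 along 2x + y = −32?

10√5

Centre (−5, −2), r² = 205. Perpendicular distance d from centre to line = |20| / √5 = 20/√5.
Chord = 2√(r² − d²) = 2·√(125) = 10√5.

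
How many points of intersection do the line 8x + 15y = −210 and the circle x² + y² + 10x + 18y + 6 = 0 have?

2

d² = (8·(−5) + 15·(−9) − (−210))²/289 = 1225/289; r² = 100.
Since d² < r², the line cuts the circle twice.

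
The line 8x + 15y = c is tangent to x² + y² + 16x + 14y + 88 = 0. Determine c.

c = −254 or c = −84

The line touches the circle iff its distance from (−8, −7) is 5:
|8·(−8) + 15·(−7) − c| / √289 = 5
|c − (−169)| = 5·17, so c = −84 or c = −254.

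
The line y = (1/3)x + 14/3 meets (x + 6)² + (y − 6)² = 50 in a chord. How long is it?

4√10

From the line, y = (14 + x)/3. Substituting:
10x² + 100x − 110 = 0  ⟹  x² + 10x − 11 = 0
x = 1 or x = −11, giving (1, 5) and (−11, 1).
|(1, 5) − (−11, 1)| = √((12)² + (4)²) = 4√10.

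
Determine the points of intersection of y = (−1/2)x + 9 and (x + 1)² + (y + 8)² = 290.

From the line, y = (18 − x)/2. Substituting:
5x² − 60x = 0  ⟹  x² − 12x = 0
x = 12 or x = 0, giving (12, 3) and (0, 9).

(0, 9) and (12, 3)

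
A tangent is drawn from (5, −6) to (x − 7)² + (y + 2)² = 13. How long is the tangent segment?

The centre is (7, −2) and r = √13. The square of the distance from P to the centre is 4 + 16 = 20.
The tangent meets the radius at right angles, so tangent² = |PO|² − r² = 20 − 13 = 7.

√7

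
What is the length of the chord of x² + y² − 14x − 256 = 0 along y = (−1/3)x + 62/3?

√10

Express y = (62 − x)/3 and substitute into the circle:
10x² − 250x + 1540 = 0  ⟹  x² − 25x + 154 = 0
x = 14 or x = 11, giving (14, 16) and (11, 17).
|(14, 16) − (11, 17)| = √((3)² + (−1)²) = √10.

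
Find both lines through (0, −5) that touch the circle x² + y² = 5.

2x − y = 5 and 2x + y = −5

A line y − (−5) = m(x − (0)) is tangent when its distance from (0, 0) is √5:
[m·(0) − (5)]² = 5(m² + 1)
m² − 4 = 0, so m = 2 or m = −2.
With m = 2: 2x − y = 5. With m = −2: 2x + y = −5.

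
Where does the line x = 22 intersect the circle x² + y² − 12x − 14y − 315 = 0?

(22, −5) and (22, 19)

The line gives x = 22. Substituting into the circle:
y² − 14y − 95 = 0
y = 19 or y = −5, giving (22, 19) and (22, −5).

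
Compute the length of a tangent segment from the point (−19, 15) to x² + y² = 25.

√561

With centre O = (0, 0), |OP|² = 586 and r² = 25.
Power of the point: PT² = |PO|² − r² = 561, so PT = √561.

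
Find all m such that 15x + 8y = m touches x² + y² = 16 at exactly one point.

m = −68 or m = 68

The line touches the circle iff its distance from (0, 0) is 4:
|15·0 + 8·0 − m| / √289 = 4
|m| = 4·17, so m = 68 or m = −68.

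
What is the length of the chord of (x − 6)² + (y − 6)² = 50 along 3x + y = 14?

Substitute y = −3x + 14:
10x² − 60x + 50 = 0  ⟹  x² − 6x + 5 = 0
x = 5 or x = 1, giving (5, −1) and (1, 11).
Chord length = distance between (5, −1) and (1, 11) = √160 = 4√10.

4√10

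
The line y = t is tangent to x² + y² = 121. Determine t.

t = −11 or t = 11

For a tangent, require d(centre, line) = r = 11.
|0·0 + 1·0 − t| / √1 = 11
|t| = 11, so t = 11 or t = −11.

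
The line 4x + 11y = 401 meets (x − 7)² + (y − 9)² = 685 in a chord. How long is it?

2√137

From the line, y = (401 − 4x)/11. Substituting:
137x² − 4110x + 14248 = 0  ⟹  x² − 30x + 104 = 0
x = 26 or x = 4, giving (26, 27) and (4, 35).
|(26, 27) − (4, 35)| = √((22)² + (−8)²) = 2√137.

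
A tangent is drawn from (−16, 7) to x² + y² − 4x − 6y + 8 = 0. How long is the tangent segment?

Centre (2, 3), r² = 5. |PO|² = (−18)² + (4)² = 340.
By the tangent–radius right angle, tangent length = √(|PO|² − r²) = √335.

√335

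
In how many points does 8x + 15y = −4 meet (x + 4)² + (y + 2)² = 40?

2

Substituting the line into the circle gives 289x² + 1384x − 4724 = 0.
Δ = 1915456 − (−5460944) = 7376400.
Two real roots: the line is a secant.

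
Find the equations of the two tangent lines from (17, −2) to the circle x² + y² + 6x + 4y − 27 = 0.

Write the tangent as mx − y + (−2 − m·(17)) = 0 and set its distance from the centre to 2√10:
[m·(−20) − (0)]² = 40(m² + 1)
9m² − 1 = 0, so m = 1/3 or m = −1/3.
With m = 1/3: x − 3y = 23. With m = −1/3: x + 3y = 11.

x − 3y = 23 and x + 3y = 11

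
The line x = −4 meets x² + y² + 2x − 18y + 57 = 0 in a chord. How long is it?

8

The distance from (−1, 9) to the line is 3, and r² = 25.
Chord = 2√(r² − d²) = 2·√(16) = 8.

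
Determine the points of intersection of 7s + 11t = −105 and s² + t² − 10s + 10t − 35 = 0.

From the line, t = (−105 − 7s)/11. Substituting:
170s² − 510s − 4760 = 0  ⟹  s² − 3s − 28 = 0
s = 7 or s = −4, giving (7, −14) and (−4, −7).

(−4, −7) and (7, −14)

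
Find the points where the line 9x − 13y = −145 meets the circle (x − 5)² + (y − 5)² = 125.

Express y = (145 + 9x)/13 and substitute into the circle:
250x² − 250x − 10500 = 0  ⟹  x² − x − 42 = 0
x = 7 or x = −6, giving (7, 16) and (−6, 7).

(−6, 7) and (7, 16)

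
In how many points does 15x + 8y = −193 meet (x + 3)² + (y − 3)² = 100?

Substituting the line into the circle gives 289x² + 6894x + 41265 = 0.
Δ = 47527236 − 47702340 = −175104.
No real roots: the line does not meet the circle.

0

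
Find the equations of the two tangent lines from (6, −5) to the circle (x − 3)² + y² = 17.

4x − y = 29 and x + 4y = −14

A line y − (−5) = m(x − (6)) is tangent when its distance from (3, 0) is √17:
[m·(−3) − (5)]² = 17(m² + 1)
4m² − 15m − 4 = 0, so m = 4 or m = −1/4.
Through (6, −5) these give 4x − y = 29 and x + 4y = −14.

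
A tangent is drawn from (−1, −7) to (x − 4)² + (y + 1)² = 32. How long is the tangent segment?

Centre (4, −1), r² = 32. |PO|² = (−5)² + (−6)² = 61.
Power of the point: PT² = |PO|² − r² = 29, so PT = √29.

√29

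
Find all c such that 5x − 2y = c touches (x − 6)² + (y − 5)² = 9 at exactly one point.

Tangency holds when the distance from the centre (6, 5) to the line equals the radius 3:
|5·6 − 2·5 − c| / √29 = 3
|c − (20)| = 3√29.

c = 20 ± 3√29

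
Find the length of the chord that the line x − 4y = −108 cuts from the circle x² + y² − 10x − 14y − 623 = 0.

Substitute y = (108 + x)/4:
17x² − 4352 = 0  ⟹  x² − 256 = 0
x = 16 or x = −16, giving (16, 31) and (−16, 23).
Chord length = distance between (16, 31) and (−16, 23) = √1088 = 8√17.

8√17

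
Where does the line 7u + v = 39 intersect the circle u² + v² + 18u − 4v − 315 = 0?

From the line, v = −7u + 39. Substituting:
50u² − 500u + 1050 = 0  ⟹  u² − 10u + 21 = 0
u = 7 or u = 3, giving (7, −10) and (3, 18).

(3, 18) and (7, −10)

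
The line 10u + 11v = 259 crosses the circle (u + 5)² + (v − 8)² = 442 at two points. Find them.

(−6, 29) and (16, 9)

Express v = (259 − 10u)/11 and substitute into the circle:
221u² − 2210u − 21216 = 0  ⟹  u² − 10u − 96 = 0
u = 16 or u = −6, giving (16, 9) and (−6, 29).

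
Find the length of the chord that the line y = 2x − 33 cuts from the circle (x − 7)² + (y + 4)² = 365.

16√5

Substitute y = 2x − 33:
5x² − 130x + 525 = 0  ⟹  x² − 26x + 105 = 0
x = 21 or x = 5, giving (21, 9) and (5, −23).
|(21, 9) − (5, −23)| = √((16)² + (32)²) = 16√5.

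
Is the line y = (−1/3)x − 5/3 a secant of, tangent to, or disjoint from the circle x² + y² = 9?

secant

Substituting the line into the circle gives 10x² + 10x − 56 = 0.
Δ = 100 − (−2240) = 2340.
Two real roots: the line is a secant.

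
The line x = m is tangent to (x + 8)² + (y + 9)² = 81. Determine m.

m = −17 or m = 1

Tangency holds when the distance from the centre (−8, −9) to the line equals the radius 9:
|1·(−8) + 0·(−9) − m| / √1 = 9
|m − (−8)| = 9, so m = 1 or m = −17.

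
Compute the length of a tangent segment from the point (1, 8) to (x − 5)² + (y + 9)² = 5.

With centre O = (5, −9), |OP|² = 305 and r² = 5.
The tangent meets the radius at right angles, so tangent² = |PO|² − r² = 305 − 5 = 300.

10√3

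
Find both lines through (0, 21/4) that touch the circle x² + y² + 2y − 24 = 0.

3x + 4y = 21 and 3x − 4y = −21

Let a tangent through (0, 21/4) have slope m. Its distance from (0, −1) must equal 5:
[m·(0) − (−25/4)]² = 25(m² + 1)
16m² − 9 = 0, so m = −3/4 or m = 3/4.
Through (0, 21/4) these give 3x + 4y = 21 and 3x − 4y = −21.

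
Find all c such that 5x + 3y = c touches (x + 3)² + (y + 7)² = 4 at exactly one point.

c = −36 ± 2√34

Tangency holds when the distance from the centre (−3, −7) to the line equals the radius 2:
|5·(−3) + 3·(−7) − c| / √34 = 2
|c − (−36)| = 2√34.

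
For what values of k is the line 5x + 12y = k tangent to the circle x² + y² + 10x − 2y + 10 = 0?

For a tangent, require d(centre, line) = r = 4.
|5·(−5) + 12·1 − k| / √169 = 4
|k − (−13)| = 4·13, so k = 39 or k = −65.

k = −65 or k = 39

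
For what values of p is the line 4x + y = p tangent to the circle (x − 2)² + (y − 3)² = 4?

For a tangent, require d(centre, line) = r = 2.
|4·2 + 1·3 − p| / √17 = 2
|p − (11)| = 2√17.

p = 11 ± 2√17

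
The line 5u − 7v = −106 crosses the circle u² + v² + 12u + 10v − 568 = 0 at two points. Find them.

Express v = (106 + 5u)/7 and substitute into the circle:
74u² + 1998u − 9176 = 0  ⟹  u² + 27u − 124 = 0
u = 4 or u = −31, giving (4, 18) and (−31, −7).

(−31, −7) and (4, 18)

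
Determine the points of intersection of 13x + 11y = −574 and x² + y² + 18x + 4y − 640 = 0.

Express y = (−574 − 13x)/11 and substitute into the circle:
290x² + 16530x + 226780 = 0  ⟹  x² + 57x + 782 = 0
x = −23 or x = −34, giving (−23, −25) and (−34, −12).

(−34, −12) and (−23, −25)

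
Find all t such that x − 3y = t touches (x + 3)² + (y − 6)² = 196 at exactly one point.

Tangency holds when the distance from the centre (−3, 6) to the line equals the radius 14:
|1·(−3) − 3·6 − t| / √10 = 14
|t − (−21)| = 14√10.

t = −21 ± 14√10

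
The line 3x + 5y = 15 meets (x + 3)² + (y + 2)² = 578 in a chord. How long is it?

8√34

Substitute y = (15 − 3x)/5:
34x² − 13600 = 0  ⟹  x² − 400 = 0
x = 20 or x = −20, giving (20, −9) and (−20, 15).
|(20, −9) − (−20, 15)| = √((40)² + (−24)²) = 8√34.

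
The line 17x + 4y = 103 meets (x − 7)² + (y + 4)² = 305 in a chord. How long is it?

Centre (7, −4), r² = 305. Perpendicular distance d from centre to line = |0| / √305 = 0/√305.
Half the chord is √(r² − d²) = √(305), so the full chord is 2√305.

2√305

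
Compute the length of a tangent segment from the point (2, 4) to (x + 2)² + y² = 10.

√22

With centre O = (−2, 0), |OP|² = 32 and r² = 10.
By the tangent–radius right angle, tangent length = √(|PO|² − r²) = √22.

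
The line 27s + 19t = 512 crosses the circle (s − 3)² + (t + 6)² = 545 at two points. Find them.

From the line, t = (512 − 27s)/19. Substituting:
1090s² − 35970s + 198380 = 0  ⟹  s² − 33s + 182 = 0
s = 26 or s = 7, giving (26, −10) and (7, 17).

(7, 17) and (26, −10)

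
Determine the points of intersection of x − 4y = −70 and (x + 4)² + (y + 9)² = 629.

(−14, 14) and (−6, 16)

From the line, y = (70 + x)/4. Substituting:
17x² + 340x + 1428 = 0  ⟹  x² + 20x + 84 = 0
x = −6 or x = −14, giving (−6, 16) and (−14, 14).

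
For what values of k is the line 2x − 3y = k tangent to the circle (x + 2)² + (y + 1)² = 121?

k = −1 ± 11√13

The line touches the circle iff its distance from (−2, −1) is 11:
|2·(−2) − 3·(−1) − k| / √13 = 11
|k − (−1)| = 11√13.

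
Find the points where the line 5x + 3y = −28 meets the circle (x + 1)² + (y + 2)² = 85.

From the line, y = (−28 − 5x)/3. Substituting:
34x² + 238x − 272 = 0  ⟹  x² + 7x − 8 = 0
x = 1 or x = −8, giving (1, −11) and (−8, 4).

(−8, 4) and (1, −11)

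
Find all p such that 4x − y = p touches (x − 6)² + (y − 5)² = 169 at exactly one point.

p = 19 ± 13√17

For a tangent, require d(centre, line) = r = 13.
|4·6 − 1·5 − p| / √17 = 13
|p − (19)| = 13√17.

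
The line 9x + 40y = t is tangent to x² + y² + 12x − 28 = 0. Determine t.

Tangency holds when the distance from the centre (−6, 0) to the line equals the radius 8:
|9·(−6) + 40·0 − t| / √1681 = 8
|t − (−54)| = 8·41, so t = 274 or t = −382.

t = −382 or t = 274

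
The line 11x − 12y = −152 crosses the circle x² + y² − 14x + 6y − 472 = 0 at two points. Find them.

Express y = (152 + 11x)/12 and substitute into the circle:
265x² + 2120x − 33920 = 0  ⟹  x² + 8x − 128 = 0
x = 8 or x = −16, giving (8, 20) and (−16, −2).

(−16, −2) and (8, 20)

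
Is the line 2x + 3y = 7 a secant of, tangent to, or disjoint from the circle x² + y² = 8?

Substituting the line into the circle gives 13x² − 28x − 23 = 0.
Discriminant = (−28)² − 4·13·(−23) = 1980 > 0.
Two real roots: the line is a secant.

secant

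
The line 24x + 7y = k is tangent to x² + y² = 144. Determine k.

k = −300 or k = 300

Tangency holds when the distance from the centre (0, 0) to the line equals the radius 12:
|24·0 + 7·0 − k| / √625 = 12
|k| = 12·25, so k = 300 or k = −300.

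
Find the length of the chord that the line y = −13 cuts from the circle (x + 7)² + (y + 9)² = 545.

46

Express y = −13 and substitute into the circle:
x² + 14x − 480 = 0
x = 16 or x = −30, giving (16, −13) and (−30, −13).
|(16, −13) − (−30, −13)| = √((46)² + (0)²) = 46.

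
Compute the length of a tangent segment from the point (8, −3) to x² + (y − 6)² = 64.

Centre (0, 6), r² = 64. |PO|² = (8)² + (−9)² = 145.
By the tangent–radius right angle, tangent length = √(|PO|² − r²) = √81 = 9.

9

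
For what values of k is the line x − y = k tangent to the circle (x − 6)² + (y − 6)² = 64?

The line touches the circle iff its distance from (6, 6) is 8:
|1·6 − 1·6 − k| / √2 = 8
|k| = 8√2.

k = ±8√2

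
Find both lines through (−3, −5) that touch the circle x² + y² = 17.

Let a tangent through (−3, −5) have slope m. Its distance from (0, 0) must equal √17:
(3m − (5))² = 17(m² + 1)
4m² + 15m − 4 = 0, so m = 1/4 or m = −4.
Through (−3, −5) these give x − 4y = 17 and 4x + y = −17.

x − 4y = 17 and 4x + y = −17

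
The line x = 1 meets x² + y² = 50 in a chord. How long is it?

14

The distance from (0, 0) to the line is 1, and r² = 50.
Half the chord is √(r² − d²) = √(49), so the full chord is 14.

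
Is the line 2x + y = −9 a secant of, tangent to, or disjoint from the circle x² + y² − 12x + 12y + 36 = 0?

disjoint

d² = (2·6 + 1·(−6) − (−9))²/5 = 45; r² = 36.
Since d² > r², the line lies outside the circle.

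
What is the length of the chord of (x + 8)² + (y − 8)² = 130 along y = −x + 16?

2√2

Substitute y = −x + 16:
2x² − 2 = 0  ⟹  x² − 1 = 0
x = 1 or x = −1, giving (1, 15) and (−1, 17).
|(1, 15) − (−1, 17)| = √((2)² + (−2)²) = 2√2.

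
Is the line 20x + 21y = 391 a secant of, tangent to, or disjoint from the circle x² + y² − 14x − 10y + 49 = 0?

disjoint

Substituting the line into the circle gives 841x² − 17614x + 92380 = 0.
Δ = 310252996 − 310766320 = −513324.
No real roots: the line does not meet the circle.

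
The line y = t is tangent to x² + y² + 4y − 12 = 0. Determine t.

For a tangent, require d(centre, line) = r = 4.
|0·0 + 1·(−2) − t| / √1 = 4
|t − (−2)| = 4, so t = 2 or t = −6.

t = −6 or t = 2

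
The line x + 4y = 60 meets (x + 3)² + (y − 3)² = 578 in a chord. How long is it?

10√17

From the line, y = (60 − x)/4. Substituting:
17x² − 6800 = 0  ⟹  x² − 400 = 0
x = 20 or x = −20, giving (20, 10) and (−20, 20).
|(20, 10) − (−20, 20)| = √((40)² + (−10)²) = 10√17.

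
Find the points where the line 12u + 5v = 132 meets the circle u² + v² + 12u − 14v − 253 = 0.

Express v = (132 − 12u)/5 and substitute into the circle:
169u² − 2028u + 1859 = 0  ⟹  u² − 12u + 11 = 0
u = 11 or u = 1, giving (11, 0) and (1, 24).

(1, 24) and (11, 0)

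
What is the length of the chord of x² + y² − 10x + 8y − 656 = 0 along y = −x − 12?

35√2

Centre (5, −4), r² = 697. Perpendicular distance d from centre to line = |13| / √2 = 13/√2.
Chord = 2√(r² − d²) = 2·√(1225/2) = 35√2.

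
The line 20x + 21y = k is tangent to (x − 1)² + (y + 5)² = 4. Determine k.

The line touches the circle iff its distance from (1, −5) is 2:
|20·1 + 21·(−5) − k| / √841 = 2
|k − (−85)| = 2·29, so k = −27 or k = −143.

k = −143 or k = −27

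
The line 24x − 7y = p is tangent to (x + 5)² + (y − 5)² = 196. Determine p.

The line touches the circle iff its distance from (−5, 5) is 14:
|24·(−5) − 7·5 − p| / √625 = 14
|p − (−155)| = 14·25, so p = 195 or p = −505.

p = −505 or p = 195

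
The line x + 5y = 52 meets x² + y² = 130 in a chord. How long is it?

2√26

Substitute y = (52 − x)/5:
26x² − 104x − 546 = 0  ⟹  x² − 4x − 21 = 0
x = 7 or x = −3, giving (7, 9) and (−3, 11).
|(7, 9) − (−3, 11)| = √((10)² + (−2)²) = 2√26.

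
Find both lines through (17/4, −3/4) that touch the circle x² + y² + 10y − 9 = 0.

Write the tangent as mx − y + (−3/4 − m·(17/4)) = 0 and set its distance from the centre to √34:
[m·(−17/4) − (−17/4)]² = 34(m² + 1)
15m² + 34m + 15 = 0, so m = −5/3 or m = −3/5.
With m = −5/3: 5x + 3y = 19. With m = −3/5: 3x + 5y = 9.

5x + 3y = 19 and 3x + 5y = 9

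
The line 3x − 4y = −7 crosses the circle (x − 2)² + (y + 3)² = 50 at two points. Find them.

(−5, −2) and (3, 4)

Substitute y = (7 + 3x)/4:
25x² + 50x − 375 = 0  ⟹  x² + 2x − 15 = 0
x = 3 or x = −5, giving (3, 4) and (−5, −2).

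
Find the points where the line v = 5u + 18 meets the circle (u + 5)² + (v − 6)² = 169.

(−5, −7) and (0, 18)

Express v = 5u + 18 and substitute into the circle:
26u² + 130u = 0  ⟹  u² + 5u = 0
u = 0 or u = −5, giving (0, 18) and (−5, −7).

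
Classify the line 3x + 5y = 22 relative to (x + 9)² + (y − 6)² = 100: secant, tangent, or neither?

d² = (3·(−9) + 5·6 − (22))²/34 = 361/34; r² = 100.
Since d² < r², the line cuts the circle twice.

secant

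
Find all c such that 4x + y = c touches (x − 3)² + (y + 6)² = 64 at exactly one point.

c = 6 ± 8√17

For a tangent, require d(centre, line) = r = 8.
|4·3 + 1·(−6) − c| / √17 = 8
|c − (6)| = 8√17.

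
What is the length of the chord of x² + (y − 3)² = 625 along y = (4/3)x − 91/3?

30

From the line, y = (−91 + 4x)/3. Substituting:
25x² − 800x + 4375 = 0  ⟹  x² − 32x + 175 = 0
x = 25 or x = 7, giving (25, 3) and (7, −21).
Chord length = distance between (25, 3) and (7, −21) = √900 = 30.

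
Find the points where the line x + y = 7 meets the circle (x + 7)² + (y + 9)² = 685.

(−10, 17) and (19, −12)

Express y = −x + 7 and substitute into the circle:
2x² − 18x − 380 = 0  ⟹  x² − 9x − 190 = 0
x = 19 or x = −10, giving (19, −12) and (−10, 17).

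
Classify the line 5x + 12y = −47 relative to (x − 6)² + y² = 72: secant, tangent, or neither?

d² = (5·6 + 12·0 − (−47))²/169 = 5929/169; r² = 72.
Since d² < r², the line cuts the circle twice.

secant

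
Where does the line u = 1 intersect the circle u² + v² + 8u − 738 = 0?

(1, −27) and (1, 27)

The line gives u = 1. Substituting into the circle:
v² − 729 = 0
v = 27 or v = −27, giving (1, 27) and (1, −27).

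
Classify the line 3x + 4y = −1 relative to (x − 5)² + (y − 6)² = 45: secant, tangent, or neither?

neither

Centre (5, 6), r² = 45. Distance² from centre to line = (40)²/25 = 64.
Since d² > r², the line lies outside the circle.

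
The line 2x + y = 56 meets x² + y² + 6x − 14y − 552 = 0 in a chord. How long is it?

The distance from (−3, 7) to the line is 55/√5, and r² = 610.
Chord = 2√(r² − d²) = 2·√(5) = 2√5.

2√5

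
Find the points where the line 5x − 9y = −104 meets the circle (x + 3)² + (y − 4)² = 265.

(−19, 1) and (8, 16)

From the line, y = (104 + 5x)/9. Substituting:
106x² + 1166x − 16112 = 0  ⟹  x² + 11x − 152 = 0
x = 8 or x = −19, giving (8, 16) and (−19, 1).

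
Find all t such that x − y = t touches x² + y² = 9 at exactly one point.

t = ±3√2

Tangency holds when the distance from the centre (0, 0) to the line equals the radius 3:
|1·0 − 1·0 − t| / √2 = 3
|t| = 3√2.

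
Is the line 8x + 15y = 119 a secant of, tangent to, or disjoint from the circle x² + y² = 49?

tangent

Centre (0, 0), r² = 49. Distance² from centre to line = (−119)²/289 = 49.
Since d² = r², the line is tangent.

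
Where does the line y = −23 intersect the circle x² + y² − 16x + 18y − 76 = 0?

(3, −23) and (13, −23)

Substitute y = −23:
x² − 16x + 39 = 0
x = 13 or x = 3, giving (13, −23) and (3, −23).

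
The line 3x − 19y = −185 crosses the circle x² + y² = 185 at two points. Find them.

From the line, y = (185 + 3x)/19. Substituting:
370x² + 1110x − 32560 = 0  ⟹  x² + 3x − 88 = 0
x = 8 or x = −11, giving (8, 11) and (−11, 8).

(−11, 8) and (8, 11)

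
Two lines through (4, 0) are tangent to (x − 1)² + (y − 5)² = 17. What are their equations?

Write the tangent as mx − y + (0 − m·(4)) = 0 and set its distance from the centre to √17:
[m·(−3) − (5)]² = 17(m² + 1)
4m² − 15m − 4 = 0, so m = −1/4 or m = 4.
Through (4, 0) these give x + 4y = 4 and 4x − y = 16.

x + 4y = 4 and 4x − y = 16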